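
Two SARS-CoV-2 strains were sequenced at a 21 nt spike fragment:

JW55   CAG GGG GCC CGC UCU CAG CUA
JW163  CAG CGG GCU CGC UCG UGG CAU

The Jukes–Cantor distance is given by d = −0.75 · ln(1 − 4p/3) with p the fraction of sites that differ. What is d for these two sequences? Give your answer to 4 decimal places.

0.4408

The sequences differ at positions 4 (G/C), 9 (C/U), 15 (U/G), 16 (C/U), 17 (A/G), 20 (U/A), 21 (A/U).
p = 7/21 = 0.333333.
d = −0.75 · ln(1 − (4/3)·0.333333) = −0.75 · ln(0.555556) = −0.75 · (-0.587786) = 0.4408.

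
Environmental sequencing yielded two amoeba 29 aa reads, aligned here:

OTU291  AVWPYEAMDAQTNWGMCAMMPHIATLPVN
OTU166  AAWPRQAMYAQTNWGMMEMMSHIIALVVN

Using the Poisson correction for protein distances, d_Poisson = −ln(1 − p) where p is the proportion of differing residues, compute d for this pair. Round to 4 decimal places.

0.4229

Differing sites — 2:V/A; 5:Y/R; 6:E/Q; 9:D/Y; 17:C/M; 18:A/E; 21:P/S; 24:A/I; 25:T/A; 27:P/V.
p = 10/29 = 0.344828.
d = −ln(1 − 0.344828) = −ln(0.655172) = 0.4229.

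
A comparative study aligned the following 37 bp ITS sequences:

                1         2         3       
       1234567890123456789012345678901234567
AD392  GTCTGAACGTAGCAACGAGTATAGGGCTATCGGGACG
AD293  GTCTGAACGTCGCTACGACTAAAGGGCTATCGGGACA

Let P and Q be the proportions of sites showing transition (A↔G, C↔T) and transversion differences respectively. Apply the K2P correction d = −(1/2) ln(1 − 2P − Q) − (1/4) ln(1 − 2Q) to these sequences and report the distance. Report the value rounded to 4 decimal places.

0.1494

Mismatches occur at site 11 (A→C, transversion), site 14 (A→T, transversion), site 19 (G→C, transversion), site 22 (T→A, transversion), site 37 (G→A, transition).
Of the 5 differences, 1 transition and 4 transversions over 37 sites: P = 1/37 = 0.027027, Q = 4/37 = 0.108108.
d = −0.5·ln(0.837838) − 0.25·ln(0.783784) = −0.5·(-0.176931) − 0.25·(-0.243622) = 0.1494.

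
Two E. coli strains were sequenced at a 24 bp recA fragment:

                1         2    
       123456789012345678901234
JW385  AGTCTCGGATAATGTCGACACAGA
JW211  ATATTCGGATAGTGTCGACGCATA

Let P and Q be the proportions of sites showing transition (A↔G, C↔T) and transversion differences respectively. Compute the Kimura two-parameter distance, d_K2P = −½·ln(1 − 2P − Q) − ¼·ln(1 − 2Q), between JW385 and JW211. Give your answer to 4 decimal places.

0.3069

Mismatches occur at site 2 (G↔T, transversion), site 3 (T↔A, transversion), site 4 (C↔T, transition), site 12 (A↔G, transition), site 20 (A↔G, transition), site 23 (G↔T, transversion).
Of the 6 differences, 3 transitions and 3 transversions over 24 sites: P = 3/24 = 0.125000, Q = 3/24 = 0.125000.
d = −0.5·ln(0.625000) − 0.25·ln(0.750000) = −0.5·(-0.470004) − 0.25·(-0.287682) = 0.3069.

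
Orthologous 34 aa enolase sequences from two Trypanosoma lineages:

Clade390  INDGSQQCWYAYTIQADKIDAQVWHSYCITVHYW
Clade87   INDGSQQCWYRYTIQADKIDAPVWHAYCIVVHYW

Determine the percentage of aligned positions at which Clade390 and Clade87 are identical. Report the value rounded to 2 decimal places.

88.24%

The sequences differ at positions 11 (A/R), 22 (Q/P), 26 (S/A), 30 (T/V).
30 of the 34 sites match, so the percent identity is 30/34 × 100 = 88.24%.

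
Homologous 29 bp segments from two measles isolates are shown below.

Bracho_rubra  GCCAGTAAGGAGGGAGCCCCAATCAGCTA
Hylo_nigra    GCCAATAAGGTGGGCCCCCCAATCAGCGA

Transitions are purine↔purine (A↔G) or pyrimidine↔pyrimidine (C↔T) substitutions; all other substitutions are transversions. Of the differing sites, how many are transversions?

4

Mismatches occur at site 5 (G↔A, transition), site 11 (A↔T, transversion), site 15 (A↔C, transversion), site 16 (G↔C, transversion), site 28 (T↔G, transversion).
Of the 5 differences, 1 transition and 4 transversions, so the answer is 4.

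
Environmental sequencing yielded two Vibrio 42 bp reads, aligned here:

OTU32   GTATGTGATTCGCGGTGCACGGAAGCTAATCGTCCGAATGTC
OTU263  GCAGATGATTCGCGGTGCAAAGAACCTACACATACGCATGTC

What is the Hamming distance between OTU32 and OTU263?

11

The sequences differ at positions 2 (T/C), 4 (T/G), 5 (G/A), 20 (C/A), 21 (G/A), 25 (G/C), 29 (A/C), 30 (T/A), 32 (G/A), 34 (C/A), 37 (A/C).
That gives 11 mismatches out of 42 aligned sites, so the Hamming distance is 11.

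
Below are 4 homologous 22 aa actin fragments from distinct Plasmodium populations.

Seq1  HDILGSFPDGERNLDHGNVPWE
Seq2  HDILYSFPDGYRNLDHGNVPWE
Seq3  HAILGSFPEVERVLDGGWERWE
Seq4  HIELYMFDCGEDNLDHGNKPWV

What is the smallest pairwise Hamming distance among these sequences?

Pairwise Hamming distances:
  Seq1 vs Seq2: 2
  Seq1 vs Seq3: 8
  Seq1 vs Seq4: 9
  Seq2 vs Seq3: 10
  Seq2 vs Seq4: 9
  Seq3 vs Seq4: 14
The smallest is 2, between Seq1 and Seq2.

2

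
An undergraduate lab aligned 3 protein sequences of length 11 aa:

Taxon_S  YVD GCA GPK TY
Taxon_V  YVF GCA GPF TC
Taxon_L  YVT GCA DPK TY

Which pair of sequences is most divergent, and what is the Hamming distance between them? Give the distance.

Pairwise Hamming distances:
  Taxon_S vs Taxon_V: 3
  Taxon_S vs Taxon_L: 2
  Taxon_V vs Taxon_L: 4
The largest is 4, between Taxon_V and Taxon_L.

4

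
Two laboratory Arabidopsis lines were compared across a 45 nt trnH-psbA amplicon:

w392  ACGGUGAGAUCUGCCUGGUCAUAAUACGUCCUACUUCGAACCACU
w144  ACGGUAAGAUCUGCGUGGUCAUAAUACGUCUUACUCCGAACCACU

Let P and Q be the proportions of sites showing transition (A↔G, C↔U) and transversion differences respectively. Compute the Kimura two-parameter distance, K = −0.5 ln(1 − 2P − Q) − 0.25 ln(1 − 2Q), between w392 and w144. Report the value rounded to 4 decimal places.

0.0959

Mismatches occur at site 6 (G→A, transition), site 15 (C→G, transversion), site 31 (C→U, transition), site 36 (U→C, transition).
Of the 4 differences, 3 transitions and 1 transversion over 45 sites: P = 3/45 = 0.066667, Q = 1/45 = 0.022222.
d = −0.5·ln(0.844444) − 0.25·ln(0.955556) = −0.5·(-0.169077) − 0.25·(-0.045462) = 0.0959.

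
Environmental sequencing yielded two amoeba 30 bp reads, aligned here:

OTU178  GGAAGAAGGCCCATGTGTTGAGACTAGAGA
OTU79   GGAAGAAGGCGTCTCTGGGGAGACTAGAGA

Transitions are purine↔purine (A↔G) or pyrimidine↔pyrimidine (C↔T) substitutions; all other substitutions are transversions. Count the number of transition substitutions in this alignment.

Differing sites — 11:C/G (Tv); 12:C/T (Ti); 13:A/C (Tv); 15:G/C (Tv); 18:T/G (Tv); 19:T/G (Tv).
Of the 6 differences, 1 transition and 5 transversions, so the answer is 1.

1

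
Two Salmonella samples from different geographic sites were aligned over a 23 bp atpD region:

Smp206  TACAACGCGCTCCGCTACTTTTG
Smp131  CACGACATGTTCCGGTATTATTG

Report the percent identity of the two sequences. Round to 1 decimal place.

The sequences differ at positions 1 (T/C), 4 (A/G), 7 (G/A), 8 (C/T), 10 (C/T), 15 (C/G), 18 (C/T), 20 (T/A).
15 of the 23 sites match, so the percent identity is 15/23 × 100 = 65.2%.

65.2%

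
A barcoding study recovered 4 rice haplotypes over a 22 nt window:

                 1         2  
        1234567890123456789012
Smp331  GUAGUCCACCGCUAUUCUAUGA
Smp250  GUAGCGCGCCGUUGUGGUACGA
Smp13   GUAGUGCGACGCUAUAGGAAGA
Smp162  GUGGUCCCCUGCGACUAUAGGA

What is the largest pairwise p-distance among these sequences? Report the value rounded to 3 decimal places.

Pairwise Hamming distances:
  Smp331 vs Smp250: 8
  Smp331 vs Smp13: 7
  Smp331 vs Smp162: 7
  Smp250 vs Smp13: 7
  Smp250 vs Smp162: 12
  Smp13 vs Smp162: 11
The largest is 12 mismatches, between Smp250 and Smp162; p = 12/22 = 0.545.

0.545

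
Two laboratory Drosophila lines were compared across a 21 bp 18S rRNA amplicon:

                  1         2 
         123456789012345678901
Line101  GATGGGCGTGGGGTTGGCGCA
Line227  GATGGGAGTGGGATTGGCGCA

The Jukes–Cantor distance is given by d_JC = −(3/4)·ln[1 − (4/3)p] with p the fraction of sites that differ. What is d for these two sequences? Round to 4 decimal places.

0.1019

Mismatches occur at site 7 (C/A), site 13 (G/A).
p = 2/21 = 0.095238.
d = −0.75 · ln(1 − (4/3)·0.095238) = −0.75 · ln(0.873016) = −0.75 · (-0.135801) = 0.1019.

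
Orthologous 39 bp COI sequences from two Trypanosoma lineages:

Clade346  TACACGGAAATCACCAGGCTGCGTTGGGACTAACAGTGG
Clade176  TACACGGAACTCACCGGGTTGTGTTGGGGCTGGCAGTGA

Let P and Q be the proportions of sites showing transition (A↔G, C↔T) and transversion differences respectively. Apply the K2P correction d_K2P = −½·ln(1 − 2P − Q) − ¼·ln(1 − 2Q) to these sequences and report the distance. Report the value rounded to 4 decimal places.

0.2559

Mismatches occur at site 10 (A↔C, transversion), site 16 (A↔G, transition), site 19 (C↔T, transition), site 22 (C↔T, transition), site 29 (A↔G, transition), site 32 (A↔G, transition), site 33 (A↔G, transition), site 39 (G↔A, transition).
Of the 8 differences, 7 transitions and 1 transversion over 39 sites: P = 7/39 = 0.179487, Q = 1/39 = 0.025641.
d = −0.5·ln(0.615385) − 0.25·ln(0.948718) = −0.5·(-0.485507) − 0.25·(-0.052644) = 0.2559.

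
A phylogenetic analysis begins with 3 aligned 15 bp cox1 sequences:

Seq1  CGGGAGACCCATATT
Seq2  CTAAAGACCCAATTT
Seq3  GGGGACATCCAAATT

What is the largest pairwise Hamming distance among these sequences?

Pairwise Hamming distances:
  Seq1 vs Seq2: 5
  Seq1 vs Seq3: 4
  Seq2 vs Seq3: 7
The largest is 7, between Seq2 and Seq3.

7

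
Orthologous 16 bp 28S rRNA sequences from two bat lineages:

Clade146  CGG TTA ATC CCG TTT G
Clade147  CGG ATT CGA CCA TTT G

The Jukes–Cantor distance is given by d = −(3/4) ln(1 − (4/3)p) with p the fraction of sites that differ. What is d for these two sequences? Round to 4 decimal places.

0.5199

The sequences differ at positions 4 (T/A), 6 (A/T), 7 (A/C), 8 (T/G), 9 (C/A), 12 (G/A).
p = 6/16 = 0.375000.
d = −0.75 · ln(1 − (4/3)·0.375000) = −0.75 · ln(0.500000) = −0.75 · (-0.693147) = 0.5199.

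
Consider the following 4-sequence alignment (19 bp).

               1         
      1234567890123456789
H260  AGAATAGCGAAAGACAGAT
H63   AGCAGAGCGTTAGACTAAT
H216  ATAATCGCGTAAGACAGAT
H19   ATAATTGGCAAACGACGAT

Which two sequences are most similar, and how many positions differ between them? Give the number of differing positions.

Pairwise Hamming distances:
  H260 vs H63: 6
  H260 vs H216: 3
  H260 vs H19: 8
  H63 vs H216: 7
  H63 vs H19: 13
  H216 vs H19: 8
The smallest is 3, between H260 and H216.

3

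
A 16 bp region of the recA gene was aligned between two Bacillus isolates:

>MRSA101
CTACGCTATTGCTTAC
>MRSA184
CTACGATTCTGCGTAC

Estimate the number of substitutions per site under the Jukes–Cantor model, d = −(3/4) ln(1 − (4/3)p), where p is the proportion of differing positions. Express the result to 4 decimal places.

Differing sites — 6:C/A; 8:A/T; 9:T/C; 13:T/G.
p = 4/16 = 0.250000.
d = −0.75 · ln(1 − (4/3)·0.250000) = −0.75 · ln(0.666667) = −0.75 · (-0.405465) = 0.3041.

0.3041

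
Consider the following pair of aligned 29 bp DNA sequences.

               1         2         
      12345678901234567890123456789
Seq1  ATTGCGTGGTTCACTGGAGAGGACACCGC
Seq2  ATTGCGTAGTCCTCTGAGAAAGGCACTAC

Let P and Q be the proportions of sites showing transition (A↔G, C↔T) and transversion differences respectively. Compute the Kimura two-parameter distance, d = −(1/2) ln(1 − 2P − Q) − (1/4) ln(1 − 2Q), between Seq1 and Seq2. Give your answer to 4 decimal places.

Differing sites — 8:G/A (Ti); 11:T/C (Ti); 13:A/T (Tv); 17:G/A (Ti); 18:A/G (Ti); 19:G/A (Ti); 21:G/A (Ti); 23:A/G (Ti); 27:C/T (Ti); 28:G/A (Ti).
Of the 10 differences, 9 transitions and 1 transversion over 29 sites: P = 9/29 = 0.310345, Q = 1/29 = 0.034483.
d = −0.5·ln(0.344827) − 0.25·ln(0.931034) = −0.5·(-1.064712) − 0.25·(-0.071459) = 0.5502.

0.5502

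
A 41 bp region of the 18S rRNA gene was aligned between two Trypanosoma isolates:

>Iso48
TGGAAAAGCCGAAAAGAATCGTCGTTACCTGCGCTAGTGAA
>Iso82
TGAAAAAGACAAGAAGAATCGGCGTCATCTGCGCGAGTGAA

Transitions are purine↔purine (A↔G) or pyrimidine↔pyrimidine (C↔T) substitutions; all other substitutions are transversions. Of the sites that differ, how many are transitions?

Mismatches occur at site 3 (G/A, transition), site 9 (C/A, transversion), site 11 (G/A, transition), site 13 (A/G, transition), site 22 (T/G, transversion), site 26 (T/C, transition), site 28 (C/T, transition), site 35 (T/G, transversion).
Of the 8 differences, 5 transitions and 3 transversions, so the answer is 5.

5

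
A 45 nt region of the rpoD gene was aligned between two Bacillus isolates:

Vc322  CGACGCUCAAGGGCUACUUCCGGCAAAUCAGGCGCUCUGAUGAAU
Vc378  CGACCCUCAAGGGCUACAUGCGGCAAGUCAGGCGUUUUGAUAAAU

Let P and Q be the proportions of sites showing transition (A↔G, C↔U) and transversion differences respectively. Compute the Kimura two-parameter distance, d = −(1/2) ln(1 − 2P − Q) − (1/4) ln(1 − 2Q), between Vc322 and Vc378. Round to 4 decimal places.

0.1759

The sequences differ at positions 5 (G/C, transversion), 18 (U/A, transversion), 20 (C/G, transversion), 27 (A/G, transition), 35 (C/U, transition), 37 (C/U, transition), 42 (G/A, transition).
Of the 7 differences, 4 transitions and 3 transversions over 45 sites: P = 4/45 = 0.088889, Q = 3/45 = 0.066667.
d = −0.5·ln(0.755555) − 0.25·ln(0.866666) = −0.5·(-0.280303) − 0.25·(-0.143102) = 0.1759.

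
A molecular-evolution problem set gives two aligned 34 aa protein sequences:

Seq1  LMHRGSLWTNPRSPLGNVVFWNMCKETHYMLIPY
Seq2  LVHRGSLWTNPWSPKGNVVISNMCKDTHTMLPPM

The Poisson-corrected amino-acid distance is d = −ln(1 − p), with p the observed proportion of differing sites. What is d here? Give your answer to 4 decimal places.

Differing sites — 2:M/V; 12:R/W; 15:L/K; 20:F/I; 21:W/S; 26:E/D; 29:Y/T; 32:I/P; 34:Y/M.
p = 9/34 = 0.264706.
d = −ln(1 − 0.264706) = −ln(0.735294) = 0.3075.

0.3075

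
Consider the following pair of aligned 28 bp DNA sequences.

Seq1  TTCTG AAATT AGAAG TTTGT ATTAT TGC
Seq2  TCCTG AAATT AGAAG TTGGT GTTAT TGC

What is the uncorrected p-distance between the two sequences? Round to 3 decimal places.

0.107

Mismatches occur at site 2 (T↔C), site 18 (T↔G), site 21 (A↔G).
There are 3 differences over 28 sites, so p = 3/28 = 0.107.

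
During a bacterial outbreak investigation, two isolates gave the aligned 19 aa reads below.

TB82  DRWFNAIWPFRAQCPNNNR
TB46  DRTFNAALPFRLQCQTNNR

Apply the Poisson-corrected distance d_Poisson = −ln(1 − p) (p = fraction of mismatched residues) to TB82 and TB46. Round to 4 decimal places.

0.3795

Differing sites — 3:W/T; 7:I/A; 8:W/L; 12:A/L; 15:P/Q; 16:N/T.
p = 6/19 = 0.315789.
d = −ln(1 − 0.315789) = −ln(0.684211) = 0.3795.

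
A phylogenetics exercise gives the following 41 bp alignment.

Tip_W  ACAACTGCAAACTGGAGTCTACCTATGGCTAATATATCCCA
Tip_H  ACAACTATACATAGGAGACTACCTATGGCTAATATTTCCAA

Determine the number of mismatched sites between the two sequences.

The sequences differ at positions 7 (G/A), 8 (C/T), 10 (A/C), 12 (C/T), 13 (T/A), 18 (T/A), 36 (A/T), 40 (C/A).
That gives 8 mismatches out of 41 aligned sites, so the Hamming distance is 8.

8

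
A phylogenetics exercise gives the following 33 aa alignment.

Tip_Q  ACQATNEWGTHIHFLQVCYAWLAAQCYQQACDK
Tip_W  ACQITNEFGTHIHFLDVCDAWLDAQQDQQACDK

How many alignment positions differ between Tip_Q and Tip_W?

7

Differing sites — 4:A/I; 8:W/F; 16:Q/D; 19:Y/D; 23:A/D; 26:C/Q; 27:Y/D.
That gives 7 mismatches out of 33 aligned sites, so the Hamming distance is 7.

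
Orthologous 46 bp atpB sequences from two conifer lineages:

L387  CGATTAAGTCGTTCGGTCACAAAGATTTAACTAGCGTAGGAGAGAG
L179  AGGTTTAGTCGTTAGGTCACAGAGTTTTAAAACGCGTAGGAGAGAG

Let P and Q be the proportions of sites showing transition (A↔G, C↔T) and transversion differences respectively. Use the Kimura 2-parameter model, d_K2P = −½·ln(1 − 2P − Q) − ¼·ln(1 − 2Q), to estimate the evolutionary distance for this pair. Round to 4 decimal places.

The sequences differ at positions 1 (C/A, transversion), 3 (A/G, transition), 6 (A/T, transversion), 14 (C/A, transversion), 22 (A/G, transition), 25 (A/T, transversion), 31 (C/A, transversion), 32 (T/A, transversion), 33 (A/C, transversion).
Of the 9 differences, 2 transitions and 7 transversions over 46 sites: P = 2/46 = 0.043478, Q = 7/46 = 0.152174.
d = −0.5·ln(0.760870) − 0.25·ln(0.695652) = −0.5·(-0.273293) − 0.25·(-0.362906) = 0.2274.

0.2274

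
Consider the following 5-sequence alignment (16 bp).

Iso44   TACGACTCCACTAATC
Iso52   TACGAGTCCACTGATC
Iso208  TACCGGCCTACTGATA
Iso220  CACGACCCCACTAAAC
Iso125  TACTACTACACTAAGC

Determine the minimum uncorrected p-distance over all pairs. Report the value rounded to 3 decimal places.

Pairwise Hamming distances:
  Iso44 vs Iso52: 2
  Iso44 vs Iso208: 7
  Iso44 vs Iso220: 3
  Iso44 vs Iso125: 3
  Iso52 vs Iso208: 5
  Iso52 vs Iso220: 5
  Iso52 vs Iso125: 5
  Iso208 vs Iso220: 8
  Iso208 vs Iso125: 9
  Iso220 vs Iso125: 5
The smallest is 2 mismatches, between Iso44 and Iso52; p = 2/16 = 0.125.

0.125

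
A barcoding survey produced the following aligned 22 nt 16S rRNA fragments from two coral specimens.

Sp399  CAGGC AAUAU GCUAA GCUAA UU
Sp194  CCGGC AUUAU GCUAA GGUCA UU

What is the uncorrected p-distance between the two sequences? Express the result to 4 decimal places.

Differing sites — 2:A/C; 7:A/U; 17:C/G; 19:A/C.
There are 4 differences over 22 sites, so p = 4/22 = 0.1818.

0.1818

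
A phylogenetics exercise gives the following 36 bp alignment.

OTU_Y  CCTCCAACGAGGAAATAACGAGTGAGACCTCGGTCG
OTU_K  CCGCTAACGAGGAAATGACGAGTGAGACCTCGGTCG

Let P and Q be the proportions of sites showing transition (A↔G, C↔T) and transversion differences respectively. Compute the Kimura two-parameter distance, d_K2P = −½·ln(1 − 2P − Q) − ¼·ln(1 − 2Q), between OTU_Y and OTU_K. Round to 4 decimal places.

The sequences differ at positions 3 (T/G, transversion), 5 (C/T, transition), 17 (A/G, transition).
Of the 3 differences, 2 transitions and 1 transversion over 36 sites: P = 2/36 = 0.055556, Q = 1/36 = 0.027778.
d = −0.5·ln(0.861110) − 0.25·ln(0.944444) = −0.5·(-0.149533) − 0.25·(-0.057159) = 0.0891.

0.0891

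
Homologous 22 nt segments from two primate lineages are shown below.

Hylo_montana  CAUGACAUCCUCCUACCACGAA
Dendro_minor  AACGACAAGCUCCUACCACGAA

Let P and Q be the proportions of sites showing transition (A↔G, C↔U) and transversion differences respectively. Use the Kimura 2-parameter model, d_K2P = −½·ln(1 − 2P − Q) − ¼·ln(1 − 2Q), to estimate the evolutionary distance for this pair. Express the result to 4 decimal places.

0.2085

The sequences differ at positions 1 (C/A, transversion), 3 (U/C, transition), 8 (U/A, transversion), 9 (C/G, transversion).
Of the 4 differences, 1 transition and 3 transversions over 22 sites: P = 1/22 = 0.045455, Q = 3/22 = 0.136364.
d = −0.5·ln(0.772726) − 0.25·ln(0.727272) = −0.5·(-0.257831) − 0.25·(-0.318455) = 0.2085.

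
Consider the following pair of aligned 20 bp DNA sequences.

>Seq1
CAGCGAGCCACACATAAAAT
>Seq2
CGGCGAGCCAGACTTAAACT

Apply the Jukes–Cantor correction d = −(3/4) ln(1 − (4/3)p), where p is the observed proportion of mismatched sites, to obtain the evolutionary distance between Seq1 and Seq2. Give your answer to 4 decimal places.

0.2326

Differing sites — 2:A/G; 11:C/G; 14:A/T; 19:A/C.
p = 4/20 = 0.200000.
d = −0.75 · ln(1 − (4/3)·0.200000) = −0.75 · ln(0.733333) = −0.75 · (-0.310155) = 0.2326.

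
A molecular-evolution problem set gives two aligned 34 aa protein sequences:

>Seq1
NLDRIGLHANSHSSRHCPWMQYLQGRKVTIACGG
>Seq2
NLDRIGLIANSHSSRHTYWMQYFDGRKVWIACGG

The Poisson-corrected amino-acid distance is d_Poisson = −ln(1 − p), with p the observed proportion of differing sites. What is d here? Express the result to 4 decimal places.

Mismatches occur at site 8 (H/I), site 17 (C/T), site 18 (P/Y), site 23 (L/F), site 24 (Q/D), site 29 (T/W).
p = 6/34 = 0.176471.
d = −ln(1 − 0.176471) = −ln(0.823529) = 0.1942.

0.1942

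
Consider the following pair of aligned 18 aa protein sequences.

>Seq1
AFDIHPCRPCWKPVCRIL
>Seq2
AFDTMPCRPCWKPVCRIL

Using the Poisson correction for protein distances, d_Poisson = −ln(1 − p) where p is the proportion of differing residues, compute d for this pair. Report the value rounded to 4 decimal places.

Differing sites — 4:I/T; 5:H/M.
p = 2/18 = 0.111111.
d = −ln(1 − 0.111111) = −ln(0.888889) = 0.1178.

0.1178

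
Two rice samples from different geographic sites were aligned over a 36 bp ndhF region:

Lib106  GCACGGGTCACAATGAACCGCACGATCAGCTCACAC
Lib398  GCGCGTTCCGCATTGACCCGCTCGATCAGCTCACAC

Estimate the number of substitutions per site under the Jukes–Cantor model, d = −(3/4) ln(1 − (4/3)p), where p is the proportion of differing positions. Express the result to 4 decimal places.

0.2635

The sequences differ at positions 3 (A/G), 6 (G/T), 7 (G/T), 8 (T/C), 10 (A/G), 13 (A/T), 17 (A/C), 22 (A/T).
p = 8/36 = 0.222222.
d = −0.75 · ln(1 − (4/3)·0.222222) = −0.75 · ln(0.703704) = −0.75 · (-0.351397) = 0.2635.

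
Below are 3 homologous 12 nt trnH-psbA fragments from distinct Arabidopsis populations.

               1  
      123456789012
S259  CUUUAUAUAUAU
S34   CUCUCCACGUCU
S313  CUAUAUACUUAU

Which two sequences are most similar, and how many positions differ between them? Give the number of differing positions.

3

Pairwise Hamming distances:
  S259 vs S34: 6
  S259 vs S313: 3
  S34 vs S313: 5
The smallest is 3, between S259 and S313.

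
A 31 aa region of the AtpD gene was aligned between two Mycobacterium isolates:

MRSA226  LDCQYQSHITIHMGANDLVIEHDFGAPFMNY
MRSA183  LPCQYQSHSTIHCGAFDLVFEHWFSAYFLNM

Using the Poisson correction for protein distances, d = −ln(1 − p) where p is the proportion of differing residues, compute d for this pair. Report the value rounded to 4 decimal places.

0.3895

The sequences differ at positions 2 (D/P), 9 (I/S), 13 (M/C), 16 (N/F), 20 (I/F), 23 (D/W), 25 (G/S), 27 (P/Y), 29 (M/L), 31 (Y/M).
p = 10/31 = 0.322581.
d = −ln(1 − 0.322581) = −ln(0.677419) = 0.3895.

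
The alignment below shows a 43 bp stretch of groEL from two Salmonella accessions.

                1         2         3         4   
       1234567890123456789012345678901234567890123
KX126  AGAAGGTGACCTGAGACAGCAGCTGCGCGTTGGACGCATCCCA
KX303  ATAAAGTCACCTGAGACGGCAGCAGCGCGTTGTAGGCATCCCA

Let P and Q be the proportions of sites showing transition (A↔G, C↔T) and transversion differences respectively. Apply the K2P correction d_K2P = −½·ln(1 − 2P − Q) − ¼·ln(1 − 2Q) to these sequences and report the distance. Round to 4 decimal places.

0.1836

The sequences differ at positions 2 (G/T, transversion), 5 (G/A, transition), 8 (G/C, transversion), 18 (A/G, transition), 24 (T/A, transversion), 33 (G/T, transversion), 35 (C/G, transversion).
Of the 7 differences, 2 transitions and 5 transversions over 43 sites: P = 2/43 = 0.046512, Q = 5/43 = 0.116279.
d = −0.5·ln(0.790697) − 0.25·ln(0.767442) = −0.5·(-0.234840) − 0.25·(-0.264692) = 0.1836.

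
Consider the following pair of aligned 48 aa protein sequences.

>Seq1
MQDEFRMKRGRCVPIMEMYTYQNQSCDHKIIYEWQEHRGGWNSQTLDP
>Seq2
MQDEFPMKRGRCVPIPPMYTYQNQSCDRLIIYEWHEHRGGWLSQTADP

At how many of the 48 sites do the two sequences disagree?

Mismatches occur at site 6 (R↔P), site 16 (M↔P), site 17 (E↔P), site 28 (H↔R), site 29 (K↔L), site 35 (Q↔H), site 42 (N↔L), site 46 (L↔A).
That gives 8 mismatches out of 48 aligned sites, so the Hamming distance is 8.

8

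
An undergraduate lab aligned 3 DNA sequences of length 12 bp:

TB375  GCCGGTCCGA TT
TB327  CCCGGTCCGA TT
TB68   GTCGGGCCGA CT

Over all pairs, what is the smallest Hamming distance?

Pairwise Hamming distances:
  TB375 vs TB327: 1
  TB375 vs TB68: 3
  TB327 vs TB68: 4
The smallest is 1, between TB375 and TB327.

1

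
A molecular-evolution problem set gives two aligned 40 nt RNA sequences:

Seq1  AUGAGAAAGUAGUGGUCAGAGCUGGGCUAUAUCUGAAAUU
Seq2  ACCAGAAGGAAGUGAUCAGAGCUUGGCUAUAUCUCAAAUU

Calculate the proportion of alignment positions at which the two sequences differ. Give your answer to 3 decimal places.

The sequences differ at positions 2 (U/C), 3 (G/C), 8 (A/G), 10 (U/A), 15 (G/A), 24 (G/U), 35 (G/C).
There are 7 differences over 40 sites, so p = 7/40 = 0.175.

0.175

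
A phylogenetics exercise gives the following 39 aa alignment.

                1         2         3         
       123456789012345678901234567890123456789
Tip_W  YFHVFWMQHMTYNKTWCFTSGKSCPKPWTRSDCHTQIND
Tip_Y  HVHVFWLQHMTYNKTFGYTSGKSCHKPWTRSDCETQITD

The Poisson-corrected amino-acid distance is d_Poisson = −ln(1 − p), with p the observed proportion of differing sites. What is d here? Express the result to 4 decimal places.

0.2624

The sequences differ at positions 1 (Y/H), 2 (F/V), 7 (M/L), 16 (W/F), 17 (C/G), 18 (F/Y), 25 (P/H), 34 (H/E), 38 (N/T).
p = 9/39 = 0.230769.
d = −ln(1 − 0.230769) = −ln(0.769231) = 0.2624.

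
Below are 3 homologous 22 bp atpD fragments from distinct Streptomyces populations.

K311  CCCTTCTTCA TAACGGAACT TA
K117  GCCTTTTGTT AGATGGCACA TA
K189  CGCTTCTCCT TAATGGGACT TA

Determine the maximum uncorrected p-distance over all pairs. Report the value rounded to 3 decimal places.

Pairwise Hamming distances:
  K311 vs K117: 10
  K311 vs K189: 5
  K117 vs K189: 9
The largest is 10 mismatches, between K311 and K117; p = 10/22 = 0.455.

0.455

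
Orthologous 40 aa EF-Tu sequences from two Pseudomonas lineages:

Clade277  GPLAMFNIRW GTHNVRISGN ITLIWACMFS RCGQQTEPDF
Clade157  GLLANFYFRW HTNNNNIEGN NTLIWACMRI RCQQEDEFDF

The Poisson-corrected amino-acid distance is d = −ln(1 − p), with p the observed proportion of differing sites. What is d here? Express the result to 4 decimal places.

0.5108

Mismatches occur at site 2 (P→L), site 5 (M→N), site 7 (N→Y), site 8 (I→F), site 11 (G→H), site 13 (H→N), site 15 (V→N), site 16 (R→N), site 18 (S→E), site 21 (I→N), site 29 (F→R), site 30 (S→I), site 33 (G→Q), site 35 (Q→E), site 36 (T→D), site 38 (P→F).
p = 16/40 = 0.400000.
d = −ln(1 − 0.400000) = −ln(0.600000) = 0.5108.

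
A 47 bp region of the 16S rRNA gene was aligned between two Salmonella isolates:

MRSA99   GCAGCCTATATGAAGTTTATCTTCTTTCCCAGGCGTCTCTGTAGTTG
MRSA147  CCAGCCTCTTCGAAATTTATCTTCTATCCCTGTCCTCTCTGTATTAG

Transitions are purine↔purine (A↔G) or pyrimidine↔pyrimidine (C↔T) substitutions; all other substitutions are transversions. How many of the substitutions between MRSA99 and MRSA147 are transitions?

The sequences differ at positions 1 (G/C, transversion), 8 (A/C, transversion), 10 (A/T, transversion), 11 (T/C, transition), 15 (G/A, transition), 26 (T/A, transversion), 31 (A/T, transversion), 33 (G/T, transversion), 35 (G/C, transversion), 44 (G/T, transversion), 46 (T/A, transversion).
Of the 11 differences, 2 transitions and 9 transversions, so the answer is 2.

2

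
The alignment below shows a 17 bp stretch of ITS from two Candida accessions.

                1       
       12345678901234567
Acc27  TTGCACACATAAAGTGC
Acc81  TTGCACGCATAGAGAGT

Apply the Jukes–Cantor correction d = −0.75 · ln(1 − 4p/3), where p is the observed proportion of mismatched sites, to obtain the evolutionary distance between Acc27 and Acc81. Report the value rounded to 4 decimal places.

The sequences differ at positions 7 (A/G), 12 (A/G), 15 (T/A), 17 (C/T).
p = 4/17 = 0.235294.
d = −0.75 · ln(1 − (4/3)·0.235294) = −0.75 · ln(0.686275) = −0.75 · (-0.376477) = 0.2824.

0.2824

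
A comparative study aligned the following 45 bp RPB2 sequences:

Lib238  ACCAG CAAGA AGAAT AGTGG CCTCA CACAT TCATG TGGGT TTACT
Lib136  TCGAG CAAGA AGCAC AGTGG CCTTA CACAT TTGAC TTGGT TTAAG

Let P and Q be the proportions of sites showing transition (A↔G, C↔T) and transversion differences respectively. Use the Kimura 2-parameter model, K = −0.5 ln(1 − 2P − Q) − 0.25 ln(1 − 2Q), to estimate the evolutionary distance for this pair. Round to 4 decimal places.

The sequences differ at positions 1 (A/T, transversion), 3 (C/G, transversion), 13 (A/C, transversion), 15 (T/C, transition), 24 (C/T, transition), 32 (C/T, transition), 33 (A/G, transition), 34 (T/A, transversion), 35 (G/C, transversion), 37 (G/T, transversion), 44 (C/A, transversion), 45 (T/G, transversion).
Of the 12 differences, 4 transitions and 8 transversions over 45 sites: P = 4/45 = 0.088889, Q = 8/45 = 0.177778.
d = −0.5·ln(0.644444) − 0.25·ln(0.644444) = −0.5·(-0.439367) − 0.25·(-0.439367) = 0.3295.

0.3295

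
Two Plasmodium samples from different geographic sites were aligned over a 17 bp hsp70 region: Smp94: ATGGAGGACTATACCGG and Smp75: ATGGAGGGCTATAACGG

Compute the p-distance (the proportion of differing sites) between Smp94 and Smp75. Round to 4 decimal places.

The sequences differ at positions 8 (A/G), 14 (C/A).
There are 2 differences over 17 sites, so p = 2/17 = 0.1176.

0.1176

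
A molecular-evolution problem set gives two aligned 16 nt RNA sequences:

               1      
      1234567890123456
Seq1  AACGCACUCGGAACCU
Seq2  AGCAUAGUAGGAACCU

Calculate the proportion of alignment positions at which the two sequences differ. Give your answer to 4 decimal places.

0.3125

Mismatches occur at site 2 (A/G), site 4 (G/A), site 5 (C/U), site 7 (C/G), site 9 (C/A).
There are 5 differences over 16 sites, so p = 5/16 = 0.3125.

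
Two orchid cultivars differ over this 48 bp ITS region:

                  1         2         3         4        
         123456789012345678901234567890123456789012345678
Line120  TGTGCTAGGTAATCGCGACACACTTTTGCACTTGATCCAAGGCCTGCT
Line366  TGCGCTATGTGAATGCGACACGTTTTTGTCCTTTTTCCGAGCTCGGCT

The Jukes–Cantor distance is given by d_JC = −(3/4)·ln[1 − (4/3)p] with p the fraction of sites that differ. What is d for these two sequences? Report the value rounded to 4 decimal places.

0.4042

The sequences differ at positions 3 (T/C), 8 (G/T), 11 (A/G), 13 (T/A), 14 (C/T), 22 (A/G), 23 (C/T), 29 (C/T), 30 (A/C), 34 (G/T), 35 (A/T), 39 (A/G), 42 (G/C), 43 (C/T), 45 (T/G).
p = 15/48 = 0.312500.
d = −0.75 · ln(1 − (4/3)·0.312500) = −0.75 · ln(0.583333) = −0.75 · (-0.538997) = 0.4042.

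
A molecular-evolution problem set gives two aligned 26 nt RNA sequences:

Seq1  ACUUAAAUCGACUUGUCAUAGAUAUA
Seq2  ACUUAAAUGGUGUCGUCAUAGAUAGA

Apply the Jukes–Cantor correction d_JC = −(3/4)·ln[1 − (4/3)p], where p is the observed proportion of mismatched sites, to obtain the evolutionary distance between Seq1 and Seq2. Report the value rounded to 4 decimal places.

0.2222

Differing sites — 9:C/G; 11:A/U; 12:C/G; 14:U/C; 25:U/G.
p = 5/26 = 0.192308.
d = −0.75 · ln(1 − (4/3)·0.192308) = −0.75 · ln(0.743589) = −0.75 · (-0.296267) = 0.2222.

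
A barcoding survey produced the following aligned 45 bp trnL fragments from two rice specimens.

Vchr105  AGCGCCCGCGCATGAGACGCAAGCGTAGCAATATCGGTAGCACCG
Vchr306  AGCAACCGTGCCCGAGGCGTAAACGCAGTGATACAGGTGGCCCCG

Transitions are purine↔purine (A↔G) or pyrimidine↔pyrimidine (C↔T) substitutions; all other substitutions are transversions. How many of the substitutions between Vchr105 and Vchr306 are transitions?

11

The sequences differ at positions 4 (G/A, transition), 5 (C/A, transversion), 9 (C/T, transition), 12 (A/C, transversion), 13 (T/C, transition), 17 (A/G, transition), 20 (C/T, transition), 23 (G/A, transition), 26 (T/C, transition), 29 (C/T, transition), 30 (A/G, transition), 34 (T/C, transition), 35 (C/A, transversion), 39 (A/G, transition), 42 (A/C, transversion).
Of the 15 differences, 11 transitions and 4 transversions, so the answer is 11.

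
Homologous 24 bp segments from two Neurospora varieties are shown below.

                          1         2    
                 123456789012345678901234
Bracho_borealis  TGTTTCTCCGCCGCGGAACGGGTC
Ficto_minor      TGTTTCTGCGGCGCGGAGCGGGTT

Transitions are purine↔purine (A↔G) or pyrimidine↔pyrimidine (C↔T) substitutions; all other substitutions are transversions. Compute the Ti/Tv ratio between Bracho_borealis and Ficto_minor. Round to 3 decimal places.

Differing sites — 8:C/G (Tv); 11:C/G (Tv); 18:A/G (Ti); 24:C/T (Ti).
Of the 4 differences, 2 transitions and 2 transversions, so Ti/Tv = 2/2 = 1.000.

1.000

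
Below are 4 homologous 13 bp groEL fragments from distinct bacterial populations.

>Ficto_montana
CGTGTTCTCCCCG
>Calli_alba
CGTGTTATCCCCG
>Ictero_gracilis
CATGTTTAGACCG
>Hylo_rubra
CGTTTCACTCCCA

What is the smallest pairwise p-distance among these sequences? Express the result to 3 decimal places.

0.077

Pairwise Hamming distances:
  Ficto_montana vs Calli_alba: 1
  Ficto_montana vs Ictero_gracilis: 5
  Ficto_montana vs Hylo_rubra: 6
  Calli_alba vs Ictero_gracilis: 5
  Calli_alba vs Hylo_rubra: 5
  Ictero_gracilis vs Hylo_rubra: 8
The smallest is 1 mismatch, between Ficto_montana and Calli_alba; p = 1/13 = 0.077.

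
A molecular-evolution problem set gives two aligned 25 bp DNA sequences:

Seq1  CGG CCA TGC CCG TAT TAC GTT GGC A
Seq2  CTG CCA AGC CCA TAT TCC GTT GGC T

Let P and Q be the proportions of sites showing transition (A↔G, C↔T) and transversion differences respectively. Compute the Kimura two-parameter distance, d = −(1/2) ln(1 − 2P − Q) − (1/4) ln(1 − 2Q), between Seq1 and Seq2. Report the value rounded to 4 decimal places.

Mismatches occur at site 2 (G/T, transversion), site 7 (T/A, transversion), site 12 (G/A, transition), site 17 (A/C, transversion), site 25 (A/T, transversion).
Of the 5 differences, 1 transition and 4 transversions over 25 sites: P = 1/25 = 0.040000, Q = 4/25 = 0.160000.
d = −0.5·ln(0.760000) − 0.25·ln(0.680000) = −0.5·(-0.274437) − 0.25·(-0.385662) = 0.2336.

0.2336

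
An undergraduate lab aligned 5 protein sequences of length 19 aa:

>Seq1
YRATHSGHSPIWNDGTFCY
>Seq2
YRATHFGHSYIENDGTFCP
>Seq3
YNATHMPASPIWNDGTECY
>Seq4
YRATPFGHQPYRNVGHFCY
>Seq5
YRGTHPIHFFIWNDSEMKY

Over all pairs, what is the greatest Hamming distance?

Pairwise Hamming distances:
  Seq1 vs Seq2: 4
  Seq1 vs Seq3: 5
  Seq1 vs Seq4: 7
  Seq1 vs Seq5: 9
  Seq2 vs Seq3: 8
  Seq2 vs Seq4: 8
  Seq2 vs Seq5: 11
  Seq3 vs Seq4: 11
  Seq3 vs Seq5: 11
  Seq4 vs Seq5: 13
The largest is 13, between Seq4 and Seq5.

13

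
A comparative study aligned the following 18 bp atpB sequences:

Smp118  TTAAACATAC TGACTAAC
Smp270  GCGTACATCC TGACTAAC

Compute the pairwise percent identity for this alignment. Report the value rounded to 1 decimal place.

Mismatches occur at site 1 (T/G), site 2 (T/C), site 3 (A/G), site 4 (A/T), site 9 (A/C).
13 of the 18 sites match, so the percent identity is 13/18 × 100 = 72.2%.

72.2%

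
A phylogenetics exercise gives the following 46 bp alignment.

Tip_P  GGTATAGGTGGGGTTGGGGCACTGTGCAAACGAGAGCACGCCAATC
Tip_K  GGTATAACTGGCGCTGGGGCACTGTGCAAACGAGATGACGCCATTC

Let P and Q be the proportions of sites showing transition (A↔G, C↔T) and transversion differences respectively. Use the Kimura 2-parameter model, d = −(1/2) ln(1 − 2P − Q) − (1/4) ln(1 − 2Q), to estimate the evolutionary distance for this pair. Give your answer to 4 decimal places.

Mismatches occur at site 7 (G↔A, transition), site 8 (G↔C, transversion), site 12 (G↔C, transversion), site 14 (T↔C, transition), site 36 (G↔T, transversion), site 37 (C↔G, transversion), site 44 (A↔T, transversion).
Of the 7 differences, 2 transitions and 5 transversions over 46 sites: P = 2/46 = 0.043478, Q = 5/46 = 0.108696.
d = −0.5·ln(0.804348) − 0.25·ln(0.782608) = −0.5·(-0.217723) − 0.25·(-0.245123) = 0.1701.

0.1701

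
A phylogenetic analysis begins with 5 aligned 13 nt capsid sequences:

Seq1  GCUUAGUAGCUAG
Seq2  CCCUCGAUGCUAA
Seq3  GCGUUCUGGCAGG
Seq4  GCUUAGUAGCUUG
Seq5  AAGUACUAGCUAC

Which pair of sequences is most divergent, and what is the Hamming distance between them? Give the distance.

Pairwise Hamming distances:
  Seq1 vs Seq2: 6
  Seq1 vs Seq3: 6
  Seq1 vs Seq4: 1
  Seq1 vs Seq5: 5
  Seq2 vs Seq3: 9
  Seq2 vs Seq4: 7
  Seq2 vs Seq5: 8
  Seq3 vs Seq4: 6
  Seq3 vs Seq5: 7
  Seq4 vs Seq5: 6
The largest is 9, between Seq2 and Seq3.

9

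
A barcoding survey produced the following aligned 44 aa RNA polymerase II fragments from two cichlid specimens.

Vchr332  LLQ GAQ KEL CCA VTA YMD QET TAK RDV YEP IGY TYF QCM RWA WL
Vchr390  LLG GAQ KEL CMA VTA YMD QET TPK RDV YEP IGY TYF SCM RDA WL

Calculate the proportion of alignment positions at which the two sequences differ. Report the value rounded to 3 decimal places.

Mismatches occur at site 3 (Q↔G), site 11 (C↔M), site 23 (A↔P), site 37 (Q↔S), site 41 (W↔D).
There are 5 differences over 44 sites, so p = 5/44 = 0.114.

0.114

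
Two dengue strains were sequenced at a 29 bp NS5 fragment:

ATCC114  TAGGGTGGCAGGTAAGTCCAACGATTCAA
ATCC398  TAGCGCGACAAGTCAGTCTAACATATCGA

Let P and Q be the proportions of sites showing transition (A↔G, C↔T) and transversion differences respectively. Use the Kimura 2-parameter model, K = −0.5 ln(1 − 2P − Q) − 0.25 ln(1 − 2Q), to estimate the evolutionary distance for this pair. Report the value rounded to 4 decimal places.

0.4819

Differing sites — 4:G/C (Tv); 6:T/C (Ti); 8:G/A (Ti); 11:G/A (Ti); 14:A/C (Tv); 19:C/T (Ti); 23:G/A (Ti); 24:A/T (Tv); 25:T/A (Tv); 28:A/G (Ti).
Of the 10 differences, 6 transitions and 4 transversions over 29 sites: P = 6/29 = 0.206897, Q = 4/29 = 0.137931.
d = −0.5·ln(0.448275) − 0.25·ln(0.724138) = −0.5·(-0.802348) − 0.25·(-0.322773) = 0.4819.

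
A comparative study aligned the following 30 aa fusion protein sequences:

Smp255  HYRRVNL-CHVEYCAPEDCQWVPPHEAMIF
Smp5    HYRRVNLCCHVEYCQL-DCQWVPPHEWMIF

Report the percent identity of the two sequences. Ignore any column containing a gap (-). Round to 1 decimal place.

Excluding the 2 gap columns leaves 28 comparable sites.
The sequences differ at positions 15 (A/Q), 16 (P/L), 27 (A/W).
25 of the 28 comparable sites match, so the percent identity is 25/28 × 100 = 89.3%.

89.3%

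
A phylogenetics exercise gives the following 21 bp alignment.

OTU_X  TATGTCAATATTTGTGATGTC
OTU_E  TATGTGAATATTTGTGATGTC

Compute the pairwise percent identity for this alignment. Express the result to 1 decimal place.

95.2%

A single mismatch occurs at site 6 (C/G).
20 of the 21 sites match, so the percent identity is 20/21 × 100 = 95.2%.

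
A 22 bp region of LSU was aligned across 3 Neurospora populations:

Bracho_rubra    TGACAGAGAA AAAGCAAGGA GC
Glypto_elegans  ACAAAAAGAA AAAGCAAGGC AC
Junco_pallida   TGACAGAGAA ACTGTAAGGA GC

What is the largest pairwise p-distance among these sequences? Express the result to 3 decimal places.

Pairwise Hamming distances:
  Bracho_rubra vs Glypto_elegans: 6
  Bracho_rubra vs Junco_pallida: 3
  Glypto_elegans vs Junco_pallida: 9
The largest is 9 mismatches, between Glypto_elegans and Junco_pallida; p = 9/22 = 0.409.

0.409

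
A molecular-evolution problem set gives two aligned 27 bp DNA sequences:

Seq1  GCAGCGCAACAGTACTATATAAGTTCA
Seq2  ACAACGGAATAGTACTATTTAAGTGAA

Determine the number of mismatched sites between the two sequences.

7

The sequences differ at positions 1 (G/A), 4 (G/A), 7 (C/G), 10 (C/T), 19 (A/T), 25 (T/G), 26 (C/A).
That gives 7 mismatches out of 27 aligned sites, so the Hamming distance is 7.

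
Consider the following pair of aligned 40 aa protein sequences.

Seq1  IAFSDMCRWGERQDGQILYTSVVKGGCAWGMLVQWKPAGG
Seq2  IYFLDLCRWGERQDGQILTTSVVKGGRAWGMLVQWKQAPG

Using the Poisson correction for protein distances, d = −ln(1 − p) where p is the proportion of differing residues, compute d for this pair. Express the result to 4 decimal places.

0.1924

Mismatches occur at site 2 (A/Y), site 4 (S/L), site 6 (M/L), site 19 (Y/T), site 27 (C/R), site 37 (P/Q), site 39 (G/P).
p = 7/40 = 0.175000.
d = −ln(1 − 0.175000) = −ln(0.825000) = 0.1924.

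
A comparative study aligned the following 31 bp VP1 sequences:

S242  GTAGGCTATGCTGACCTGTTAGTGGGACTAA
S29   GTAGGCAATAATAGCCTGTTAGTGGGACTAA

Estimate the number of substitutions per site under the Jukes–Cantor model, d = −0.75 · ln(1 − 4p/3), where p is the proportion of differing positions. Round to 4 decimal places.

Mismatches occur at site 7 (T→A), site 10 (G→A), site 11 (C→A), site 13 (G→A), site 14 (A→G).
p = 5/31 = 0.161290.
d = −0.75 · ln(1 − (4/3)·0.161290) = −0.75 · ln(0.784947) = −0.75 · (-0.242139) = 0.1816.

0.1816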